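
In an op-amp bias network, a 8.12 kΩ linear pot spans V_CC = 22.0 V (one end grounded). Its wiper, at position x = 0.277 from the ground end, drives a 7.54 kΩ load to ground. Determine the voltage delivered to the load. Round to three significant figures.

The pot divides into 5.871 kΩ above the wiper and 2.249 kΩ below.
Lower segment in parallel with the load: 2.249 ‖ 7.54 = 1.732 kΩ.
Loaded-divider output: V_out = 22.0 × 0.2279 = 5.013 V.

V_out ≈ 5.01 V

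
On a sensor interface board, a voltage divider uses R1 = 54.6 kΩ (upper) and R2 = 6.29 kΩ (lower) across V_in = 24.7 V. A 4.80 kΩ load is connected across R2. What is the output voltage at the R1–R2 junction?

R2 ‖ R_L = (6.29 × 4.80)/(6.29 + 4.80) = 2.722 kΩ.
Voltage divider with the loaded lower leg: V_out = 24.7 × 2.722/(54.6 + 2.722) = 24.7 × 0.04749 = 1.173 V.

V_out ≈ 1.17 V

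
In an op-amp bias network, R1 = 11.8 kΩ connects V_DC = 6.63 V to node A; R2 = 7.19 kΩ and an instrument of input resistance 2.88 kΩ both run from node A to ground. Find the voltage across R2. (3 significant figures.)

V_out ≈ 0.984 V

First combine the lower leg with the load: R2 ‖ R_L = 2.056 kΩ.
Voltage divider with the loaded lower leg: V_out = 6.63 × 2.056/(11.8 + 2.056) = 6.63 × 0.1484 = 0.9839 V.
(Unloaded it would be 2.51 V; the load pulls it down.)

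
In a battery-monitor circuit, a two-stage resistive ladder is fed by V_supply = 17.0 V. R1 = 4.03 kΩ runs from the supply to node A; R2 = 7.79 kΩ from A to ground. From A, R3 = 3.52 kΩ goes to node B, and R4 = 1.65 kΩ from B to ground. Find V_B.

V_B ≈ 2.36 V

Node A sees R2 in parallel with the series input of stage 2, R3 + R4 = 5.170 kΩ.
R2 ‖ (R3+R4) = 3.108 kΩ.
V_A = 17.0 × 3.108/(4.03 + 3.108) = 7.402 V.
Stage 2 is unloaded, so V_B = V_A · R4/(R3+R4) = 7.402 × 1.65/5.170 = 2.362 V.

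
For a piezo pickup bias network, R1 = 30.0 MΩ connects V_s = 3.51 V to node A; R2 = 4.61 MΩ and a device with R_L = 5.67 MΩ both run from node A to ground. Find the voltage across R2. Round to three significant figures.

The load sits in parallel with R2, giving an effective lower resistance R2' = R2·R_L/(R2+R_L) = 2.543 MΩ.
Then V_out = V_s · R2'/(R1 + R2') = 3.51 × 2.543/32.54 = 0.2742 V.
(Unloaded it would be 0.468 V; the load pulls it down.)

V_out ≈ 0.274 V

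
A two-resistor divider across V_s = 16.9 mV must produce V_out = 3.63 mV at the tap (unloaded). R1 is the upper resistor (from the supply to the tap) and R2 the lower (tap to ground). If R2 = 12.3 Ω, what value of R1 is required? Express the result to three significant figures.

Required fraction k = V_out/V_s = 0.2148.
So R1 = R2 · (V_s/V_out − 1) = 12.3 × (16.9/3.63 − 1) = 12.3 × 3.656 = 44.96 Ω.

R1 ≈ 45.0 Ω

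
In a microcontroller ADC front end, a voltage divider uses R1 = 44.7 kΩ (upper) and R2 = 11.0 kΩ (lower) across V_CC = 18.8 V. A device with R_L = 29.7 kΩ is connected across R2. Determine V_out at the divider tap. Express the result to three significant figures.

V_out ≈ 2.86 V

R2 ‖ R_L = (11.0 × 29.7)/(11.0 + 29.7) = 8.027 kΩ.
Then V_out = V_CC · R2'/(R1 + R2') = 18.8 × 8.027/52.73 = 2.862 V.
(Unloaded it would be 3.71 V; the load pulls it down.)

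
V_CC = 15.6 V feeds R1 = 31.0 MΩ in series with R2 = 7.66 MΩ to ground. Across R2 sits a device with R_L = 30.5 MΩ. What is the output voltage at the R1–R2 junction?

V_out ≈ 2.57 V

R2 ‖ R_L = (7.66 × 30.5)/(7.66 + 30.5) = 6.122 MΩ.
Now apply the divider: V_out = 15.6 × 0.1649 = 2.573 V.
(Unloaded it would be 3.09 V; the load pulls it down.)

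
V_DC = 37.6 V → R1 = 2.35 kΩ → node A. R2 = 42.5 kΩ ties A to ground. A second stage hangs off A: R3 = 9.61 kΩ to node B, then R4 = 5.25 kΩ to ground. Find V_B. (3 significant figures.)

Node A sees R2 in parallel with the series input of stage 2, R3 + R4 = 14.86 kΩ.
R2 ‖ (R3+R4) = 11.01 kΩ.
V_A = 37.6 × 11.01/(2.35 + 11.01) = 30.99 V.
Then the unloaded second divider: V_B = V_A × R4/(R3+R4) = 30.99 × 0.3533 = 10.95 V.

V_B ≈ 10.9 V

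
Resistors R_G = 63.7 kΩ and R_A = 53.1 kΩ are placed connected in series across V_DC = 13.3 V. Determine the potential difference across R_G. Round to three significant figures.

V ≈ 7.25 V

ΣR = 63.7 + 53.1 = 116.8 kΩ.
By the voltage-divider rule, V = 13.3 × 63.70/116.8 = 7.254 V.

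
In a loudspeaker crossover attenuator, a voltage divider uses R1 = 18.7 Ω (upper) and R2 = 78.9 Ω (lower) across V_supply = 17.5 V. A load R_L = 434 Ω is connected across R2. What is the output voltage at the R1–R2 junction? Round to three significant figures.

R2 ‖ R_L = (78.9 × 434)/(78.9 + 434) = 66.76 Ω.
Then V_out = V_supply · R2'/(R1 + R2') = 17.5 × 66.76/85.46 = 13.67 V.
(Unloaded it would be 14.1 V; the load pulls it down.)

V_out ≈ 13.7 V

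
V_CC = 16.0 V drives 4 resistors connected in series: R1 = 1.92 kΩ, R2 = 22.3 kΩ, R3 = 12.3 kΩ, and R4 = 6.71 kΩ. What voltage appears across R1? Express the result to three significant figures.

V ≈ 0.711 V

ΣR = 1.92 + 22.3 + 12.3 + 6.71 = 43.23 kΩ.
By the voltage-divider rule, V = 16.0 × 1.920/43.23 = 0.7106 V.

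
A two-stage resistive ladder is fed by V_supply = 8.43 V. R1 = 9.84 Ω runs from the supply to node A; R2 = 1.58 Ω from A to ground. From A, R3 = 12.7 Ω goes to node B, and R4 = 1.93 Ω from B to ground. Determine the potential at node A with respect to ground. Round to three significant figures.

V_A ≈ 1.07 V

The second stage (R3 + R4 = 14.63 Ω) loads node A in parallel with R2.
Effective lower resistance at A: R2 ‖ 14.63 = 1.426 Ω.
V_A = 8.43 × 1.426/(9.84 + 1.426) = 1.067 V.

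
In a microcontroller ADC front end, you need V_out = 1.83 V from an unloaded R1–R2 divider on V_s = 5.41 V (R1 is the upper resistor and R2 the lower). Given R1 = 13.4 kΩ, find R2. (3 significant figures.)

R2 ≈ 6.85 kΩ

Required fraction k = V_out/V_s = 0.3383.
Rearranging, R2 = R1·k/(1−k) = 13.4 × 0.5112 = 6.850 kΩ.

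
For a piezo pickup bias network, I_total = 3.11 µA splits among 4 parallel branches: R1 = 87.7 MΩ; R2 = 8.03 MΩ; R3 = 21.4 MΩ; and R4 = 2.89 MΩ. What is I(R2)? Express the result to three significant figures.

I ≈ 0.733 µA

Total conductance ΣG = 1/87.7 + 1/8.03 + 1/21.4 + 1/2.89 = 0.5287 (units of 1/MΩ).
R2 takes the fraction G_k/ΣG = 0.1245/0.5287 = 0.2356, so I = 3.11 × 0.2356 = 0.7326 µA.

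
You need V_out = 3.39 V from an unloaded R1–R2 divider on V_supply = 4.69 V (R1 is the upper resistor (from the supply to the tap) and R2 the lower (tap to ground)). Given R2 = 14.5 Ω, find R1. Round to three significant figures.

R1 ≈ 5.56 Ω

V_out/V_supply = R2/(R1+R2) = 0.7228.
So R1 = R2 · (V_supply/V_out − 1) = 14.5 × (4.69/3.39 − 1) = 14.5 × 0.3835 = 5.560 Ω.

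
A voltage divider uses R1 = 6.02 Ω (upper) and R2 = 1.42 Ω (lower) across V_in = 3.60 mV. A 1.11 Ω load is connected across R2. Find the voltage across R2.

First combine the lower leg with the load: R2 ‖ R_L = 0.6230 Ω.
Voltage divider with the loaded lower leg: V_out = 3.60 × 0.6230/(6.02 + 0.6230) = 3.60 × 0.09378 = 0.3376 mV.

V_out ≈ 0.338 mV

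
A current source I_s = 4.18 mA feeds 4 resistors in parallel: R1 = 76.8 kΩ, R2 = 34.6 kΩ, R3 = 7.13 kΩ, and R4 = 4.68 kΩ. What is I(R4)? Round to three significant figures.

I ≈ 2.26 mA

ΣG = 1/76.8 + 1/34.6 + 1/7.13 + 1/4.68 = 0.3959.
R4 takes the fraction G_k/ΣG = 0.2137/0.3959 = 0.5398, so I = 4.18 × 0.5398 = 2.256 mA.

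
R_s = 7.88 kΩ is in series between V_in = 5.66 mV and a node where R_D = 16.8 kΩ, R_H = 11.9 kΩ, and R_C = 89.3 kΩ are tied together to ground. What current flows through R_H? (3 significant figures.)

I ≈ 0.214 µA

Combine the parallel branches: R_p = (1/16.8 + 1/11.9 + 1/89.3)⁻¹ = 6.462 kΩ.
V_A by voltage divider: V_A = 5.66 × 6.462/(7.88 + 6.462) = 2.550 mV.
Branch current I = V_A/R_H = 2.550/11.9 = 0.2143 µA.
(Equivalently: I_total = 0.3947 µA, then current-divider fraction G_k/ΣG = 0.5430.)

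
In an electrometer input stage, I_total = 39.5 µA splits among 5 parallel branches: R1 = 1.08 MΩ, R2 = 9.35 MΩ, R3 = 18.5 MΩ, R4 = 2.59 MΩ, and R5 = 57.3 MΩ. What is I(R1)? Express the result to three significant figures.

I ≈ 24.5 µA

ΣG = 1/1.08 + 1/9.35 + 1/18.5 + 1/2.59 + 1/57.3 = 1.490.
R1 takes the fraction G_k/ΣG = 0.9259/1.490 = 0.6212, so I = 39.5 × 0.6212 = 24.54 µA.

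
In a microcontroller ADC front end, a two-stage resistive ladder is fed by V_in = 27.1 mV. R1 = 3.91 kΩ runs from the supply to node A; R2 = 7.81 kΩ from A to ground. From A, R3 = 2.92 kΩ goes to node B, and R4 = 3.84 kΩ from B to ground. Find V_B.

Looking into the second stage from A: R3 + R4 = 6.760 kΩ appears in parallel with R2.
R2 ‖ (R3+R4) = 3.624 kΩ.
So V_A = 27.1 × 0.4810 = 13.03 mV.
Then the unloaded second divider: V_B = V_A × R4/(R3+R4) = 13.03 × 0.5680 = 7.404 mV.

V_B ≈ 7.40 mV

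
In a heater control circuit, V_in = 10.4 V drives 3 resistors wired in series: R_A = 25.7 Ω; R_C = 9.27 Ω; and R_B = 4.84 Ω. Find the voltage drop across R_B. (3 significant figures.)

Series total: ΣR = 25.7 + 9.27 + 4.84 = 39.81 Ω.
By the voltage-divider rule, V = 10.4 × 4.840/39.81 = 1.264 V.

V ≈ 1.26 V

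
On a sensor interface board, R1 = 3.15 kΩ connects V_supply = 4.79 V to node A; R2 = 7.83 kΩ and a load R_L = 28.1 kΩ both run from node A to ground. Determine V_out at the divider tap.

V_out ≈ 3.16 V

The load sits in parallel with R2, giving an effective lower resistance R2' = R2·R_L/(R2+R_L) = 6.124 kΩ.
Then V_out = V_supply · R2'/(R1 + R2') = 4.79 × 6.124/9.274 = 3.163 V.
(Unloaded it would be 3.42 V; the load pulls it down.)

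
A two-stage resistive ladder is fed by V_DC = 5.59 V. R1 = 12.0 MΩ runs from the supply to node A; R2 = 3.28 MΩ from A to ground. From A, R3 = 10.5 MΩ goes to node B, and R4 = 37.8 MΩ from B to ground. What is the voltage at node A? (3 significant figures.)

V_A ≈ 1.14 V

The second stage (R3 + R4 = 48.30 MΩ) loads node A in parallel with R2.
Effective lower resistance at A: R2 ‖ 48.30 = 3.071 MΩ.
V_A = 5.59 × 3.071/(12.0 + 3.071) = 1.139 V.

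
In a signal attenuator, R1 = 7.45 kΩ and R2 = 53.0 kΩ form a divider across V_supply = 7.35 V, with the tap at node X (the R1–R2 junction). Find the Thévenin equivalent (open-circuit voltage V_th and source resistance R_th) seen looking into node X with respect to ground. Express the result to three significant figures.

With X open, the divider is unloaded: V_th = 7.35 × 53.0/60.45 = 6.444 V.
With V_supply suppressed (replaced by a short), R_th = R1 ‖ R2 = (7.450 × 53.0)/(7.450 + 53.0) = 6.532 kΩ.

V_th ≈ 6.44 V, R_th ≈ 6.53 kΩ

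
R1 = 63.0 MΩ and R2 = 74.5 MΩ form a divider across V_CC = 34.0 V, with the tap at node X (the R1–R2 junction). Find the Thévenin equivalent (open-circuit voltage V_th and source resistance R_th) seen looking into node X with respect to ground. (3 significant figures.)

V_th is the unloaded tap voltage: V_CC · R2/(R1+R2) = 34.0 × 0.5418 = 18.42 V.
With V_CC suppressed (replaced by a short), R_th = R1 ‖ R2 = (63.00 × 74.5)/(63.00 + 74.5) = 34.13 MΩ.

V_th ≈ 18.4 V, R_th ≈ 34.1 MΩ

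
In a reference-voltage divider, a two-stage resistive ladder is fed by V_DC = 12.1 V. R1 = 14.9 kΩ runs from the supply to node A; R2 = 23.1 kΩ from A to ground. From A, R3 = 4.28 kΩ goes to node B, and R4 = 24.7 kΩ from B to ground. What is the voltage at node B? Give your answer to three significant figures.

Node A sees R2 in parallel with the series input of stage 2, R3 + R4 = 28.98 kΩ.
R2 ‖ (R3+R4) = 12.85 kΩ.
So V_A = 12.1 × 0.4631 = 5.604 V.
V_B = V_A × 0.8523 = 4.776 V.

V_B ≈ 4.78 V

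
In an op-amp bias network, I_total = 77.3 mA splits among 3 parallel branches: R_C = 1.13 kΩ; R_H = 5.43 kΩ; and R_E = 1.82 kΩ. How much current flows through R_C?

Conductances: ΣG = 1/1.13 + 1/5.43 + 1/1.82 = 1.619 (1/kΩ).
Current divider: I(R_C) = I_total · G_k/ΣG = 77.3 × (0.8850/1.619) = 77.3 × 0.5468 = 42.26 mA.

I ≈ 42.3 mA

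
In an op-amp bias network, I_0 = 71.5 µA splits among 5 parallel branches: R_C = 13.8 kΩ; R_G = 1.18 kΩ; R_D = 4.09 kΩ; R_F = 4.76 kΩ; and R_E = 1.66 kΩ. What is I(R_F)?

Conductances: ΣG = 1/13.8 + 1/1.18 + 1/4.09 + 1/4.76 + 1/1.66 = 1.977 (1/kΩ).
Current divider: I(R_F) = I_0 · G_k/ΣG = 71.5 × (0.2101/1.977) = 71.5 × 0.1063 = 7.598 µA.

I ≈ 7.60 µA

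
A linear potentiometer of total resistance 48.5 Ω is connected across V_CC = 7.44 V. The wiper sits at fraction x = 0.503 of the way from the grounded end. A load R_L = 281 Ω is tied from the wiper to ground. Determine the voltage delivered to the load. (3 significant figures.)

The pot divides into 24.10 Ω above the wiper and 24.40 Ω below.
R_L loads the lower segment: effective lower R = 22.45 Ω.
Then V_out = V_CC · 22.45/(24.10 + 22.45) = 3.588 V.

V_out ≈ 3.59 V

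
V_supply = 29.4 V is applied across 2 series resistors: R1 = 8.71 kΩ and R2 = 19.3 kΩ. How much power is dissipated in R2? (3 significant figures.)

ΣR = 28.01 kΩ → I = 29.4/28.01 = 1.050 mA.
V(R2) = I·R = 20.26 V; P = V·I = 20.26 × 1.050 = 21.26 mW.

P ≈ 21.3 mW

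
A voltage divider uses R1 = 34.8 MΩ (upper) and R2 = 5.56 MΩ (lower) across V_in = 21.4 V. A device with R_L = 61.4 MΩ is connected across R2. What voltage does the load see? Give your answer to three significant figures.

V_out ≈ 2.73 V

R2 ‖ R_L = (5.56 × 61.4)/(5.56 + 61.4) = 5.098 MΩ.
Then V_out = V_in · R2'/(R1 + R2') = 21.4 × 5.098/39.90 = 2.735 V.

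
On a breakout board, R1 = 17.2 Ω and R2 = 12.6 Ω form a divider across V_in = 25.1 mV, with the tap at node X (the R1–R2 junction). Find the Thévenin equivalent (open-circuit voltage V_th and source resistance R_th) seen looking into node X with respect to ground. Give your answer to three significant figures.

Open-circuit (no load on X): V_th = V_in · R2/(R1 + R2) = 25.1 × 12.6/(17.20 + 12.6) = 10.61 mV.
Looking into X with the source shorted: R_th = R1·R2/(R1+R2) = 17.20 × 12.6/29.80 = 7.272 Ω.

V_th ≈ 10.6 mV, R_th ≈ 7.27 Ω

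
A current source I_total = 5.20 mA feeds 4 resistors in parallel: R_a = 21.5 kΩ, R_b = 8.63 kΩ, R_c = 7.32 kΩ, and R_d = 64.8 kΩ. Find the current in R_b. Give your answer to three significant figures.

I ≈ 1.92 mA

Conductances: ΣG = 1/21.5 + 1/8.63 + 1/7.32 + 1/64.8 = 0.3144 (1/kΩ).
R_b takes the fraction G_k/ΣG = 0.1159/0.3144 = 0.3685, so I = 5.20 × 0.3685 = 1.916 mA.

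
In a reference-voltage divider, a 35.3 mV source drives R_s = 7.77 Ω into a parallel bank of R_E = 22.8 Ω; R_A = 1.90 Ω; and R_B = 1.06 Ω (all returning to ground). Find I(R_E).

Equivalent of the parallel group: R_p = 0.6607 Ω.
V_A by voltage divider: V_A = 35.3 × 0.6607/(7.77 + 0.6607) = 2.766 mV.
Branch current I = V_A/R_E = 2.766/22.8 = 0.1213 mA.

I ≈ 0.121 mA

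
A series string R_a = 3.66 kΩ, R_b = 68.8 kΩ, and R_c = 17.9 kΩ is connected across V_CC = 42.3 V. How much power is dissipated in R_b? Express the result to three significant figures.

P ≈ 15.1 mW

Series current I = V_CC/ΣR = 42.3/90.36 = 0.4681 mA.
P = I²R = 0.2191 × 68.8 = 15.08 mW.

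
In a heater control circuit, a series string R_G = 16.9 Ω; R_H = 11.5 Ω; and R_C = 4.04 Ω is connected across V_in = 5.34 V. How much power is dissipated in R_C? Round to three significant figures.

P ≈ 0.109 W

Series current I = V_in/ΣR = 5.34/32.44 = 0.1646 A.
P(R_C) = I²·R_C = (0.1646)² × 4.04 = 0.1095 W.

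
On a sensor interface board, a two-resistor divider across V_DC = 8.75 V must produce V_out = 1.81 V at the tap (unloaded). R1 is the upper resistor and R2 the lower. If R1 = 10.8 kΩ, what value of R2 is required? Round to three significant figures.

V_out/V_DC = R2/(R1+R2) = 0.2069.
R2 = R1 · 0.2069/(1 − 0.2069) = 2.817 kΩ.

R2 ≈ 2.82 kΩ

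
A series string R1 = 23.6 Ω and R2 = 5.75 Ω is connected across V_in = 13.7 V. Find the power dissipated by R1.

ΣR = 29.35 Ω → I = 13.7/29.35 = 0.4668 A.
V(R1) = I·R = 11.02 V; P = V·I = 11.02 × 0.4668 = 5.142 W.

P ≈ 5.14 W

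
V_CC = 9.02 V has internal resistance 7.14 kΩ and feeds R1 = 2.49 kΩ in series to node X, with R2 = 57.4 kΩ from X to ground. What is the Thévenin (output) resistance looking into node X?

R_th ≈ 8.25 kΩ

R1' = 7.14 + 2.49 = 9.630 kΩ (source resistance + R1).
Zeroing V_CC shorts the top of R1' to ground, so R_th = R1' ‖ R2 = 8.246 kΩ.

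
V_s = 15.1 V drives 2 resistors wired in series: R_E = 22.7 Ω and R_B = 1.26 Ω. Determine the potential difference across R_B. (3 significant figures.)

V ≈ 0.794 V

ΣR = 22.7 + 1.26 = 23.96 Ω.
V = V_s · R/ΣR = 15.1 × 0.05259 = 0.7941 V.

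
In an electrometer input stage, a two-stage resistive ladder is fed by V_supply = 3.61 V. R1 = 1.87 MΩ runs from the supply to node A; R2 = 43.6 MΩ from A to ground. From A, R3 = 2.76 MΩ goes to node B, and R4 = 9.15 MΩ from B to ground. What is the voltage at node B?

V_B ≈ 2.31 V

Node A sees R2 in parallel with the series input of stage 2, R3 + R4 = 11.91 MΩ.
Effective lower resistance at A: R2 ‖ 11.91 = 9.355 MΩ.
V_A = 3.61 × 9.355/(1.87 + 9.355) = 3.009 V.
V_B = V_A × 0.7683 = 2.311 V.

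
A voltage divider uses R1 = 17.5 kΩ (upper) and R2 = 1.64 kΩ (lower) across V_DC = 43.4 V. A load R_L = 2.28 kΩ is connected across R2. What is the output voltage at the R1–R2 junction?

The load sits in parallel with R2, giving an effective lower resistance R2' = R2·R_L/(R2+R_L) = 0.9539 kΩ.
Voltage divider with the loaded lower leg: V_out = 43.4 × 0.9539/(17.5 + 0.9539) = 43.4 × 0.05169 = 2.243 V.
(Unloaded it would be 3.72 V; the load pulls it down.)

V_out ≈ 2.24 V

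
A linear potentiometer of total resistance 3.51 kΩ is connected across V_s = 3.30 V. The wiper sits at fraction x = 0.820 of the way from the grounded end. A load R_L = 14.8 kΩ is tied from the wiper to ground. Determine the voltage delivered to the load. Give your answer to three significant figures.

Lower segment x·R_p = 2.878 kΩ; upper segment (1−x)·R_p = 0.6318 kΩ.
(x·R_p) ‖ R_L = 2.410 kΩ.
Then V_out = V_s · 2.410/(0.6318 + 2.410) = 2.614 V.
(Unloaded: V_out = x·V_s = 2.71 V.)

V_out ≈ 2.61 V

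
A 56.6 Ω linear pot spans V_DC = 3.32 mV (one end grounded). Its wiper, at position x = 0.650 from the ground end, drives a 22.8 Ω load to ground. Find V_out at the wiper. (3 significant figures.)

V_out ≈ 1.38 mV

Split the track: R_lower = x·R_p = 36.79 Ω, R_upper = (1−x)·R_p = 19.81 Ω.
Lower segment in parallel with the load: 36.79 ‖ 22.8 = 14.08 Ω.
Loaded-divider output: V_out = 3.32 × 0.4154 = 1.379 mV.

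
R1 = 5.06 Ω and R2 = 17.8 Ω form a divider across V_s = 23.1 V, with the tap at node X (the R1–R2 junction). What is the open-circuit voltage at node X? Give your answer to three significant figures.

V_th ≈ 18.0 V

With X open, the divider is unloaded: V_th = 23.1 × 17.8/22.86 = 17.99 V.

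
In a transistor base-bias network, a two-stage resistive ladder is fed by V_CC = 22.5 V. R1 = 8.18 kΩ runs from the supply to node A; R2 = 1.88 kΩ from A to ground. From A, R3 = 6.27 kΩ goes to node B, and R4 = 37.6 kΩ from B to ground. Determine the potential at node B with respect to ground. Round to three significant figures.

Looking into the second stage from A: R3 + R4 = 43.87 kΩ appears in parallel with R2.
R2 ‖ (R3+R4) = 1.803 kΩ.
So V_A = 22.5 × 0.1806 = 4.063 V.
Then the unloaded second divider: V_B = V_A × R4/(R3+R4) = 4.063 × 0.8571 = 3.482 V.

V_B ≈ 3.48 V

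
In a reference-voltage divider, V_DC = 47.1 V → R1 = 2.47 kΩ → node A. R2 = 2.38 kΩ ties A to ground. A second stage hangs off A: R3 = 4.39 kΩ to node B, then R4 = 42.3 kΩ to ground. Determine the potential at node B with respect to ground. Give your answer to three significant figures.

Looking into the second stage from A: R3 + R4 = 46.69 kΩ appears in parallel with R2.
R2 ‖ (R3+R4) = 2.265 kΩ.
So V_A = 47.1 × 0.4783 = 22.53 V.
Then the unloaded second divider: V_B = V_A × R4/(R3+R4) = 22.53 × 0.9060 = 20.41 V.

V_B ≈ 20.4 V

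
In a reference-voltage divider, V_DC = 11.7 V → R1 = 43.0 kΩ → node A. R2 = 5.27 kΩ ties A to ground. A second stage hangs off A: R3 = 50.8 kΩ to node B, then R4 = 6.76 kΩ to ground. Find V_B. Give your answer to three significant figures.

Looking into the second stage from A: R3 + R4 = 57.56 kΩ appears in parallel with R2.
Effective lower resistance at A: R2 ‖ 57.56 = 4.828 kΩ.
V_A = 11.7 × 4.828/(43.0 + 4.828) = 1.181 V.
V_B = V_A × 0.1174 = 0.1387 V.

V_B ≈ 0.139 V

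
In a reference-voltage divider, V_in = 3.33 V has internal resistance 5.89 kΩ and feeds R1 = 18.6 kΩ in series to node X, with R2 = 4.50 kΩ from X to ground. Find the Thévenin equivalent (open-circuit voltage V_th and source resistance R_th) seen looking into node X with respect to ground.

V_th ≈ 0.517 V, R_th ≈ 3.80 kΩ

R1' = 5.89 + 18.6 = 24.49 kΩ (source resistance + R1).
With X open, the divider is unloaded: V_th = 3.33 × 4.50/28.99 = 0.5169 V.
With V_in suppressed (replaced by a short), R_th = R1' ‖ R2 = (24.49 × 4.50)/(24.49 + 4.50) = 3.801 kΩ.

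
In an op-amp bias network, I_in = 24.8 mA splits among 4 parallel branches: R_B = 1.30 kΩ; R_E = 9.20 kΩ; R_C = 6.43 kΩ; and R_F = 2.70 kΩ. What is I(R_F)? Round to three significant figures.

I ≈ 6.54 mA

Conductances: ΣG = 1/1.30 + 1/9.20 + 1/6.43 + 1/2.70 = 1.404 (1/kΩ).
R_F takes the fraction G_k/ΣG = 0.3704/1.404 = 0.2638, so I = 24.8 × 0.2638 = 6.543 mA.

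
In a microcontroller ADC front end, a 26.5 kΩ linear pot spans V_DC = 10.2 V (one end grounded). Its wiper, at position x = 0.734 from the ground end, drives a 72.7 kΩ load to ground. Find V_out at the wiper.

The pot divides into 7.049 kΩ above the wiper and 19.45 kΩ below.
R_L loads the lower segment: effective lower R = 15.35 kΩ.
V_out = 10.2 × 15.35/(7.049 + 15.35) = 6.989 V.

V_out ≈ 6.99 V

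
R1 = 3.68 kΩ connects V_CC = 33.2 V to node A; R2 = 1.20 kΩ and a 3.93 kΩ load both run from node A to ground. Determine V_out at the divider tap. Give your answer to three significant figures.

V_out ≈ 6.64 V

R2 ‖ R_L = (1.20 × 3.93)/(1.20 + 3.93) = 0.9193 kΩ.
Then V_out = V_CC · R2'/(R1 + R2') = 33.2 × 0.9193/4.599 = 6.636 V.
(Unloaded it would be 8.16 V; the load pulls it down.)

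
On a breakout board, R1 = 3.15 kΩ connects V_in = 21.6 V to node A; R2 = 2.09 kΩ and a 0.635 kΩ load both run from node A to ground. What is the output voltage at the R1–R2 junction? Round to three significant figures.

First combine the lower leg with the load: R2 ‖ R_L = 0.4870 kΩ.
Then V_out = V_in · R2'/(R1 + R2') = 21.6 × 0.4870/3.637 = 2.892 V.
(Unloaded it would be 8.62 V; the load pulls it down.)

V_out ≈ 2.89 V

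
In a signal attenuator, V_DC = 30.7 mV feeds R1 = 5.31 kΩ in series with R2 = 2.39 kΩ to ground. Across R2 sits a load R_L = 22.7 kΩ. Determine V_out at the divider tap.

V_out ≈ 8.88 mV

R2 ‖ R_L = (2.39 × 22.7)/(2.39 + 22.7) = 2.162 kΩ.
Now apply the divider: V_out = 30.7 × 0.2894 = 8.884 mV.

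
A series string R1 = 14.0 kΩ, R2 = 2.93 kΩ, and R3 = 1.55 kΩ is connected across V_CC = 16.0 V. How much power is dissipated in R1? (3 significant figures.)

ΣR = 18.48 kΩ → I = 16.0/18.48 = 0.8658 mA.
V(R1) = I·R = 12.12 V; P = V·I = 12.12 × 0.8658 = 10.49 mW.

P ≈ 10.5 mW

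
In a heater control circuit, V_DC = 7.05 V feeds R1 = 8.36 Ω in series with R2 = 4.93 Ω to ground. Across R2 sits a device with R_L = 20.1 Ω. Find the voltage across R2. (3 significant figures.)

The load sits in parallel with R2, giving an effective lower resistance R2' = R2·R_L/(R2+R_L) = 3.959 Ω.
Now apply the divider: V_out = 7.05 × 0.3214 = 2.266 V.
(Unloaded it would be 2.62 V; the load pulls it down.)

V_out ≈ 2.27 V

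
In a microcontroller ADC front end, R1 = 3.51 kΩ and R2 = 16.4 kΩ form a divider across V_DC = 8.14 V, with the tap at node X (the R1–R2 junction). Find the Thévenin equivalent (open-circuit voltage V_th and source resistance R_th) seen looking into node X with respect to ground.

V_th ≈ 6.70 V, R_th ≈ 2.89 kΩ

Open-circuit (no load on X): V_th = V_DC · R2/(R1 + R2) = 8.14 × 16.4/(3.510 + 16.4) = 6.705 V.
With V_DC suppressed (replaced by a short), R_th = R1 ‖ R2 = (3.510 × 16.4)/(3.510 + 16.4) = 2.891 kΩ.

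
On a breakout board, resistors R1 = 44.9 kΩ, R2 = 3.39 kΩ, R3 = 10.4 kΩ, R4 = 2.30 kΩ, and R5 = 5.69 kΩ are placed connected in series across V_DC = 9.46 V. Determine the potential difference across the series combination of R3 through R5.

V ≈ 2.61 V

ΣR = 44.9 + 3.39 + 10.4 + 2.30 + 5.69 = 66.68 kΩ.
R_{R3..R5} = 10.4 + 2.30 + 5.69 = 18.39 kΩ.
V = V_DC · R/ΣR = 9.46 × 0.2758 = 2.609 V.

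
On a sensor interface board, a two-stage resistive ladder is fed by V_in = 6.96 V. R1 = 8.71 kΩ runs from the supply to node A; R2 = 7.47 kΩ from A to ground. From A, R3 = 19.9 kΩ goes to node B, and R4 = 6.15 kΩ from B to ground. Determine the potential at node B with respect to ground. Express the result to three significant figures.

Node A sees R2 in parallel with the series input of stage 2, R3 + R4 = 26.05 kΩ.
Effective lower resistance at A: R2 ‖ 26.05 = 5.805 kΩ.
V_A = 6.96 × 5.805/(8.71 + 5.805) = 2.784 V.
Stage 2 is unloaded, so V_B = V_A · R4/(R3+R4) = 2.784 × 6.15/26.05 = 0.6572 V.

V_B ≈ 0.657 V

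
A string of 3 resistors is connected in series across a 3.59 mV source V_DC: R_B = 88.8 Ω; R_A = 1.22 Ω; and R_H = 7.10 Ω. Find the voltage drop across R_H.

V ≈ 0.262 mV

ΣR = 88.8 + 1.22 + 7.10 = 97.12 Ω.
V = V_DC · R/ΣR = 3.59 × 0.07311 = 0.2624 mV.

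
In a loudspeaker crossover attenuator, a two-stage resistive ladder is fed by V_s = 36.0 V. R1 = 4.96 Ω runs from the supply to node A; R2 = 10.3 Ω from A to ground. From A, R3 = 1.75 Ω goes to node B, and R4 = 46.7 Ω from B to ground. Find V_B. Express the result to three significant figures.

Looking into the second stage from A: R3 + R4 = 48.45 Ω appears in parallel with R2.
R2 ‖ (R3+R4) = 8.494 Ω.
V_A = 36.0 × 8.494/(4.96 + 8.494) = 22.73 V.
Then the unloaded second divider: V_B = V_A × R4/(R3+R4) = 22.73 × 0.9639 = 21.91 V.

V_B ≈ 21.9 V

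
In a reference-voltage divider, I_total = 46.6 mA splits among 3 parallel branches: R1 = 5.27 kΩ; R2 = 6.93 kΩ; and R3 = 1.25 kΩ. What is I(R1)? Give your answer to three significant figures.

Conductances: ΣG = 1/5.27 + 1/6.93 + 1/1.25 = 1.134 (1/kΩ).
Current divider: I(R1) = I_total · G_k/ΣG = 46.6 × (0.1898/1.134) = 46.6 × 0.1673 = 7.797 mA.

I ≈ 7.80 mA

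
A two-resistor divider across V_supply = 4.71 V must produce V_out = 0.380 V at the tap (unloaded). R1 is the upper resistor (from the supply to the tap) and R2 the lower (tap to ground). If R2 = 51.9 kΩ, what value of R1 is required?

R1 ≈ 591 kΩ

The divider ratio is R2/(R1+R2) = 0.380/4.71 = 0.08068.
So R1 = R2 · (V_supply/V_out − 1) = 51.9 × (4.71/0.380 − 1) = 51.9 × 11.39 = 591.4 kΩ.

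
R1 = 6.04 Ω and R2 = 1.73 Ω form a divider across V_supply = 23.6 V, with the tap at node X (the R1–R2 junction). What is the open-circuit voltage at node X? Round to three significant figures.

V_th ≈ 5.25 V

With X open, the divider is unloaded: V_th = 23.6 × 1.73/7.770 = 5.255 V.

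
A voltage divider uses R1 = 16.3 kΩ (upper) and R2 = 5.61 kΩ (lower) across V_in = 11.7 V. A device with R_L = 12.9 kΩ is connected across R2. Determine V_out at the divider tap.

The load sits in parallel with R2, giving an effective lower resistance R2' = R2·R_L/(R2+R_L) = 3.910 kΩ.
Voltage divider with the loaded lower leg: V_out = 11.7 × 3.910/(16.3 + 3.910) = 11.7 × 0.1935 = 2.263 V.
(Unloaded it would be 3.00 V; the load pulls it down.)

V_out ≈ 2.26 V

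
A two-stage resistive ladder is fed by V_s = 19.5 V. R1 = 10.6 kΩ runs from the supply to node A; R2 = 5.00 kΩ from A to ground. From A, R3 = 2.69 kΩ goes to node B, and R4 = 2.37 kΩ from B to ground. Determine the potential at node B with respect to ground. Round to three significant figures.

The second stage (R3 + R4 = 5.060 kΩ) loads node A in parallel with R2.
Effective lower resistance at A: R2 ‖ 5.060 = 2.515 kΩ.
So V_A = 19.5 × 0.1918 = 3.739 V.
Then the unloaded second divider: V_B = V_A × R4/(R3+R4) = 3.739 × 0.4684 = 1.751 V.

V_B ≈ 1.75 V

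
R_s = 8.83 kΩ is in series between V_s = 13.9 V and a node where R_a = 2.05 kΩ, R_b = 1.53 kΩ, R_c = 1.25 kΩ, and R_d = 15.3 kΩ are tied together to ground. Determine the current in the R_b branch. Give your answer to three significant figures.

I ≈ 0.485 mA

Equivalent of the parallel group: R_p = 0.4983 kΩ.
V_A = 13.9 × 0.4983/9.328 = 0.7425 V.
Branch current I = V_A/R_b = 0.7425/1.53 = 0.4853 mA.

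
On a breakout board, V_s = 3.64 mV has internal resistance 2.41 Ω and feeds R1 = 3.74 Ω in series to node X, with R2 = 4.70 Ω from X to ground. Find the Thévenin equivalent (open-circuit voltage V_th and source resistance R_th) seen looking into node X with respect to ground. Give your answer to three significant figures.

V_th ≈ 1.58 mV, R_th ≈ 2.66 Ω

R1' = 2.41 + 3.74 = 6.150 Ω (source resistance + R1).
Open-circuit (no load on X): V_th = V_s · R2/(R1' + R2) = 3.64 × 4.70/(6.150 + 4.70) = 1.577 mV.
With V_s suppressed (replaced by a short), R_th = R1' ‖ R2 = (6.150 × 4.70)/(6.150 + 4.70) = 2.664 Ω.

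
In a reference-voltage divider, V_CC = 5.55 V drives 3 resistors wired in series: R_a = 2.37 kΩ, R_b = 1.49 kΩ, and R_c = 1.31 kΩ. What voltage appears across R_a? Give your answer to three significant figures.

ΣR = 2.37 + 1.49 + 1.31 = 5.170 kΩ.
Voltage divider: V = V_CC · (2.370 / 5.170) = 5.55 × 0.4584 = 2.544 V.

V ≈ 2.54 V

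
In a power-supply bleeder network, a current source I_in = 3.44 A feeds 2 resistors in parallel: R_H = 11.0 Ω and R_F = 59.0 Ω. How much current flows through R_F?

I ≈ 0.541 A

Two-branch current divider: I_k = I_in · R_other/(R_1 + R_2).
I(R_F) = 3.44 × 11.0/(11.0 + 59.0) = 3.44 × 0.1571 = 0.5406 A.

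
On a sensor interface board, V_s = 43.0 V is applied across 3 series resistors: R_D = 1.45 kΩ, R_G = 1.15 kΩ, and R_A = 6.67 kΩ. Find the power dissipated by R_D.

P ≈ 31.2 mW

ΣR = 9.270 kΩ → I = 43.0/9.270 = 4.639 mA.
P(R_D) = I²·R_D = (4.639)² × 1.45 = 31.20 mW.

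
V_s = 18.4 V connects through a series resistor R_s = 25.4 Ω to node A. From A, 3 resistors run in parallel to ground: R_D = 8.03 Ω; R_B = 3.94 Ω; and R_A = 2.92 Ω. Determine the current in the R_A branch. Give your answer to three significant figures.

Equivalent of the parallel group: R_p = 1.387 Ω.
V_A by voltage divider: V_A = 18.4 × 1.387/(25.4 + 1.387) = 0.9529 V.
Branch current I = V_A/R_A = 0.9529/2.92 = 0.3264 A.

I ≈ 0.326 A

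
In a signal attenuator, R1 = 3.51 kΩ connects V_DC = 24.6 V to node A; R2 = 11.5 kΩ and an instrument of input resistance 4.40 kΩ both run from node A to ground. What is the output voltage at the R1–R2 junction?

The load sits in parallel with R2, giving an effective lower resistance R2' = R2·R_L/(R2+R_L) = 3.182 kΩ.
Then V_out = V_DC · R2'/(R1 + R2') = 24.6 × 3.182/6.692 = 11.70 V.

V_out ≈ 11.7 V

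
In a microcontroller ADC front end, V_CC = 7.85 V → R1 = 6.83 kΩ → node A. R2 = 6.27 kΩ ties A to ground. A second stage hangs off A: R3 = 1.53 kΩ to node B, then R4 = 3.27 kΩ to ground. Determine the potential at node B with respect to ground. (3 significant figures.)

The second stage (R3 + R4 = 4.800 kΩ) loads node A in parallel with R2.
R2 ‖ (R3+R4) = 2.719 kΩ.
V_A = 7.85 × 2.719/(6.83 + 2.719) = 2.235 V.
Then the unloaded second divider: V_B = V_A × R4/(R3+R4) = 2.235 × 0.6813 = 1.523 V.

V_B ≈ 1.52 V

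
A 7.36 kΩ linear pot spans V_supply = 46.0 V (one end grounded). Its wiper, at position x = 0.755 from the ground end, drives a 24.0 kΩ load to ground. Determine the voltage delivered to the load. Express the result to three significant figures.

The pot divides into 1.803 kΩ above the wiper and 5.557 kΩ below.
(x·R_p) ‖ R_L = 4.512 kΩ.
V_out = 46.0 × 4.512/(1.803 + 4.512) = 32.87 V.
(Unloaded: V_out = x·V_supply = 34.7 V.)

V_out ≈ 32.9 V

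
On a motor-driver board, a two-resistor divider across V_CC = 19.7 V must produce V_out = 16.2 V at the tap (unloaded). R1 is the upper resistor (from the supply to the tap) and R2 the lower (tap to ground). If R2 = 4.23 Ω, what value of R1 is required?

R1 ≈ 0.914 Ω

Required fraction k = V_out/V_CC = 0.8223.
R1 = R2·(1/k − 1) = 4.23 × 0.2160 = 0.9139 Ω.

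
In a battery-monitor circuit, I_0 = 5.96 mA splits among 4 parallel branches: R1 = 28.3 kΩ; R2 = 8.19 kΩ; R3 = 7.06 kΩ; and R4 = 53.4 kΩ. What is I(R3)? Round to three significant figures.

I ≈ 2.66 mA

Total conductance ΣG = 1/28.3 + 1/8.19 + 1/7.06 + 1/53.4 = 0.3178 (units of 1/kΩ).
By the current-divider rule, I = I_0 · G_k/ΣG = 5.96 × 0.4457 = 2.656 mA.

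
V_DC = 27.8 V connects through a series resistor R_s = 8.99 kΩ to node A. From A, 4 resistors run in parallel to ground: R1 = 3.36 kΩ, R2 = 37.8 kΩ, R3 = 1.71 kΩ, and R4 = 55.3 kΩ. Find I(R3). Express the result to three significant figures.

Equivalent of the parallel group: R_p = 1.079 kΩ.
V_A = 27.8 × 1.079/10.07 = 2.979 V.
I(R3) = V_A / R3 = 2.979/1.71 = 1.742 mA.

I ≈ 1.74 mA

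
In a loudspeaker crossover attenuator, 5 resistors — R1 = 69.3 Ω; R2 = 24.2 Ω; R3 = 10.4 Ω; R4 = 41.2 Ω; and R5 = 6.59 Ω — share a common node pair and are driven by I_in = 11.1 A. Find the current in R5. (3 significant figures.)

I ≈ 5.14 A

Conductances: ΣG = 1/69.3 + 1/24.2 + 1/10.4 + 1/41.2 + 1/6.59 = 0.3279 (1/Ω).
By the current-divider rule, I = I_in · G_k/ΣG = 11.1 × 0.4627 = 5.136 A.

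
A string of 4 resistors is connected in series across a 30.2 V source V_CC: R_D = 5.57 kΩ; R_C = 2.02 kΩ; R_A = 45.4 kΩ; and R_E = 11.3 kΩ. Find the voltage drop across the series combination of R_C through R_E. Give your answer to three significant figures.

V ≈ 27.6 V

Total series resistance ΣR = 5.57 + 2.02 + 45.4 + 11.3 = 64.29 kΩ.
R_{R_C..R_E} = 2.02 + 45.4 + 11.3 = 58.72 kΩ.
By the voltage-divider rule, V = 30.2 × 58.72/64.29 = 27.58 V.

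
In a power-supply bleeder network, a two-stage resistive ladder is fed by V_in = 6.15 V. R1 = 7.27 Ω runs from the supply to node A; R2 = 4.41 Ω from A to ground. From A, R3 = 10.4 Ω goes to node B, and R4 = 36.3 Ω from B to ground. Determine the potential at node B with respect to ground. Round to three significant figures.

Looking into the second stage from A: R3 + R4 = 46.70 Ω appears in parallel with R2.
R2 ‖ (R3+R4) = 4.029 Ω.
So V_A = 6.15 × 0.3566 = 2.193 V.
Stage 2 is unloaded, so V_B = V_A · R4/(R3+R4) = 2.193 × 36.3/46.70 = 1.705 V.

V_B ≈ 1.70 V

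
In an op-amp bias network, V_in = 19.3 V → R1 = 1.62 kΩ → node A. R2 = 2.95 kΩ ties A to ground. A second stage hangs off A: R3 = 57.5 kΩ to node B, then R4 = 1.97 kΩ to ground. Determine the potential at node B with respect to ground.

Looking into the second stage from A: R3 + R4 = 59.47 kΩ appears in parallel with R2.
Effective lower resistance at A: R2 ‖ 59.47 = 2.811 kΩ.
First divider: V_A = V_in · 2.811/(1.62 + 2.811) = 12.24 V.
Stage 2 is unloaded, so V_B = V_A · R4/(R3+R4) = 12.24 × 1.97/59.47 = 0.4056 V.

V_B ≈ 0.406 V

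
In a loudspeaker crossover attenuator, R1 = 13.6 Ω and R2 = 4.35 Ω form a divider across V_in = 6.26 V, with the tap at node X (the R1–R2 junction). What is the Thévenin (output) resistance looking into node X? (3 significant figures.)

Zeroing V_in shorts the top of R1 to ground, so R_th = R1 ‖ R2 = 3.296 Ω.

R_th ≈ 3.30 Ω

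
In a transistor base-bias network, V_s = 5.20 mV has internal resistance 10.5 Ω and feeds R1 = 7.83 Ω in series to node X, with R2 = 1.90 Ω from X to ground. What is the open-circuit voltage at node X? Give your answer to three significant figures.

V_th ≈ 0.488 mV

R1' = 10.5 + 7.83 = 18.33 Ω (source resistance + R1).
With X open, the divider is unloaded: V_th = 5.20 × 1.90/20.23 = 0.4884 mV.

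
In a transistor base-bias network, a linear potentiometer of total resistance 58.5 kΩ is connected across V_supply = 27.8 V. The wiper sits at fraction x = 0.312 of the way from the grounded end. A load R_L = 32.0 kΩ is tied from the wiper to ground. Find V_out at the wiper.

V_out ≈ 6.23 V

Split the track: R_lower = x·R_p = 18.25 kΩ, R_upper = (1−x)·R_p = 40.25 kΩ.
R_L loads the lower segment: effective lower R = 11.62 kΩ.
V_out = 27.8 × 11.62/(40.25 + 11.62) = 6.229 V.
(Unloaded: V_out = x·V_supply = 8.67 V.)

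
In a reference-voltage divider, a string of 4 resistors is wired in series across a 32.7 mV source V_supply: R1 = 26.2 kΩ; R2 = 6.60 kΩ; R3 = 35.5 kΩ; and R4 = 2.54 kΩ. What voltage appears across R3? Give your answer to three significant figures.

V ≈ 16.4 mV

Total series resistance ΣR = 26.2 + 6.60 + 35.5 + 2.54 = 70.84 kΩ.
V = V_supply · R/ΣR = 32.7 × 0.5011 = 16.39 mV.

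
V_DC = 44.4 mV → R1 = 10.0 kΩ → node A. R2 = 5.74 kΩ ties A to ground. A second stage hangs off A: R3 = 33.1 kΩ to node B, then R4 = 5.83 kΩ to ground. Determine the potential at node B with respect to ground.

Looking into the second stage from A: R3 + R4 = 38.93 kΩ appears in parallel with R2.
R2 ‖ (R3+R4) = 5.002 kΩ.
V_A = 44.4 × 5.002/(10.0 + 5.002) = 14.80 mV.
V_B = V_A × 0.1498 = 2.217 mV.

V_B ≈ 2.22 mV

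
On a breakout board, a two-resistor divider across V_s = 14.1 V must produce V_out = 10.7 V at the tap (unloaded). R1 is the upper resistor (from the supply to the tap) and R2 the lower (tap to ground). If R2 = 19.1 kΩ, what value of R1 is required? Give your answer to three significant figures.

R1 ≈ 6.07 kΩ

The divider ratio is R2/(R1+R2) = 10.7/14.1 = 0.7589.
So R1 = R2 · (V_s/V_out − 1) = 19.1 × (14.1/10.7 − 1) = 19.1 × 0.3178 = 6.069 kΩ.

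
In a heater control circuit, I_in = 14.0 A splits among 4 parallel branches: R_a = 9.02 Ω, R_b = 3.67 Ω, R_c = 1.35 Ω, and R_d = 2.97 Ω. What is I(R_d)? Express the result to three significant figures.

Total conductance ΣG = 1/9.02 + 1/3.67 + 1/1.35 + 1/2.97 = 1.461 (units of 1/Ω).
R_d takes the fraction G_k/ΣG = 0.3367/1.461 = 0.2305, so I = 14.0 × 0.2305 = 3.227 A.

I ≈ 3.23 A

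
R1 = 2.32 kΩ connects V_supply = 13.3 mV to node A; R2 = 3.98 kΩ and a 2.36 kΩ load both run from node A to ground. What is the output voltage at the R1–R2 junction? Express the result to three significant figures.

R2 ‖ R_L = (3.98 × 2.36)/(3.98 + 2.36) = 1.482 kΩ.
Now apply the divider: V_out = 13.3 × 0.3897 = 5.183 mV.
(Unloaded it would be 8.40 mV; the load pulls it down.)

V_out ≈ 5.18 mV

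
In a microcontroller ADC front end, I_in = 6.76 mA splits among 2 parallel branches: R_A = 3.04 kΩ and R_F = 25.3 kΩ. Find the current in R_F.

I ≈ 0.725 mA

Two-branch current divider: I_k = I_in · R_other/(R_1 + R_2).
I(R_F) = 6.76 × 3.04/(3.04 + 25.3) = 6.76 × 0.1073 = 0.7251 mA.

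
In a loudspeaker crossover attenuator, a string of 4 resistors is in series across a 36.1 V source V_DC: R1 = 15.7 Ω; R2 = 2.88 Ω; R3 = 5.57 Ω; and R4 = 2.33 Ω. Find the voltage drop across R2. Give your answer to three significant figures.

Series total: ΣR = 15.7 + 2.88 + 5.57 + 2.33 = 26.48 Ω.
Voltage divider: V = V_DC · (2.880 / 26.48) = 36.1 × 0.1088 = 3.926 V.

V ≈ 3.93 V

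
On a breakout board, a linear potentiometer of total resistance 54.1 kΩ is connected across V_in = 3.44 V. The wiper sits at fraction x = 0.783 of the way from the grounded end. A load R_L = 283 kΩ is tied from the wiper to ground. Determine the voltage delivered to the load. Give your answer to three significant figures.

The pot divides into 11.74 kΩ above the wiper and 42.36 kΩ below.
(x·R_p) ‖ R_L = 36.85 kΩ.
Loaded-divider output: V_out = 3.44 × 0.7584 = 2.609 V.

V_out ≈ 2.61 V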